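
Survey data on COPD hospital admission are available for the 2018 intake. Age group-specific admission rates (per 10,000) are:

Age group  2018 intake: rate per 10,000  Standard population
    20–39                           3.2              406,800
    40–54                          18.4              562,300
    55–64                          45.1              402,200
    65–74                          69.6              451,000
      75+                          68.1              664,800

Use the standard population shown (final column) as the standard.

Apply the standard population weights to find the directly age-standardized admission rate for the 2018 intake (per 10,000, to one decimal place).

42.8

Standard total = 2,487,100; weights = 0.1636, 0.2261, 0.1617, 0.1813, 0.2673.
Standardized rate: 0.1636×3.2 + 0.2261×18.4 + 0.1617×45.1 + 0.1813×69.6 + 0.2673×68.1 = 42.8008 per 10,000.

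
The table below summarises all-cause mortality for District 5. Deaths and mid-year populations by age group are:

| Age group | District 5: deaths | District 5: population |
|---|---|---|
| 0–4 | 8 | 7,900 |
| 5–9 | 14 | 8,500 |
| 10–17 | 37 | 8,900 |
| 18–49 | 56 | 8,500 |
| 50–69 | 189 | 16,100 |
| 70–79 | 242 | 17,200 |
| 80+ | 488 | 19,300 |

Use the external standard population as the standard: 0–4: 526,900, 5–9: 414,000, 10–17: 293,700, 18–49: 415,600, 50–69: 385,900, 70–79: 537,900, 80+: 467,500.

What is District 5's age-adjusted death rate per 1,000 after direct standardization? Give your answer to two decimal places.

Age-specific rates per 1,000 for District 5: 1.013, 1.647, 4.157, 6.588, 11.739, 14.070, 25.285.
Standard total = 3,041,500; weights = 0.1732, 0.1361, 0.0966, 0.1366, 0.1269, 0.1769, 0.1537.
Standardized rate: 0.1732×1.013 + 0.1361×1.647 + 0.0966×4.157 + 0.1366×6.588 + 0.1269×11.739 + 0.1769×14.070 + 0.1537×25.285 = 9.5655 per 1,000.

9.57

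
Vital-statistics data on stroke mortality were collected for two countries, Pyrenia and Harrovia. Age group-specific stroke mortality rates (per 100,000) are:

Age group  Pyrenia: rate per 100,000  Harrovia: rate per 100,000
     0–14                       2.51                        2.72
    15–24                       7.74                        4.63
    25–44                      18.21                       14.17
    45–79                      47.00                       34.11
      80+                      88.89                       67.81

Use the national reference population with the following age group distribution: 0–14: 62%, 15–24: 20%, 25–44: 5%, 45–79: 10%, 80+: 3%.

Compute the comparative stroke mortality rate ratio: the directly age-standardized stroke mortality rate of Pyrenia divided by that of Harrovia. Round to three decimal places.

1.298

Standard weights: 0.62, 0.20, 0.05, 0.10, 0.03.
Pyrenia: 0.6200×2.51 + 0.2000×7.74 + 0.0500×18.21 + 0.1000×47.00 + 0.0300×88.89 = 11.3814 per 100,000.
Harrovia: 0.6200×2.72 + 0.2000×4.63 + 0.0500×14.17 + 0.1000×34.11 + 0.0300×67.81 = 8.7662 per 100,000.
Ratio = 11.3814 ÷ 8.7662 = 1.29833.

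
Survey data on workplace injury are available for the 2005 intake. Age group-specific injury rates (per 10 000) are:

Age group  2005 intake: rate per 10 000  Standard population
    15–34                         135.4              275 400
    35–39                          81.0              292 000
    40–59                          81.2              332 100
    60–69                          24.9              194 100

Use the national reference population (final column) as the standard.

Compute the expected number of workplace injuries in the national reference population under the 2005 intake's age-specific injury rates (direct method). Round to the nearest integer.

9274

Expected workplace injuries = Σ (standard pop × age-specific rate ÷ 10 000)
= 275 400×135.4/10 000 + 292 000×81.0/10 000 + 332 100×81.2/10 000 + 194 100×24.9/10 000
= 3728.92 + 2365.20 + 2696.65 + 483.31 = 9274.08.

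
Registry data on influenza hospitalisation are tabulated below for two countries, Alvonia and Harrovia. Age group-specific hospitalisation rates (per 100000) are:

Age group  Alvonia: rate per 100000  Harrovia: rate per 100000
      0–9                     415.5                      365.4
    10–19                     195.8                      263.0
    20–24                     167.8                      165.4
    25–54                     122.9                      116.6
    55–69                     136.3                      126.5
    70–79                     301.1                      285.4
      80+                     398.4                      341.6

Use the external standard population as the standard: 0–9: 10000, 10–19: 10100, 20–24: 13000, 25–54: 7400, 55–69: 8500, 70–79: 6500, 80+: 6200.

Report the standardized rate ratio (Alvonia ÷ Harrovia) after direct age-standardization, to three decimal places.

1.030

Standard total = 61700; weights = 0.1621, 0.1637, 0.2107, 0.1199, 0.1378, 0.1053, 0.1005.
Alvonia: 0.1621×415.5 + 0.1637×195.8 + 0.2107×167.8 + 0.1199×122.9 + 0.1378×136.3 + 0.1053×301.1 + 0.1005×398.4 = 240.0198 per 100000.
Harrovia: 0.1621×365.4 + 0.1637×263.0 + 0.2107×165.4 + 0.1199×116.6 + 0.1378×126.5 + 0.1053×285.4 + 0.1005×341.6 = 232.9272 per 100000.
Ratio = 240.0198 ÷ 232.9272 = 1.03045.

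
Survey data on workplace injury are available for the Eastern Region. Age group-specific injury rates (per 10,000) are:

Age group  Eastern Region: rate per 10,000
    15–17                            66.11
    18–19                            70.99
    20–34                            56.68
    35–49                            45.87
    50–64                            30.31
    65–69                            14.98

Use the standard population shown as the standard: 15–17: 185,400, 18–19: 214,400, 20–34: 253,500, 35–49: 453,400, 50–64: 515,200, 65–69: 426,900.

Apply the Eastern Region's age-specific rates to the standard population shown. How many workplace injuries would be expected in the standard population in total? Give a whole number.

8465

Expected workplace injuries = Σ (standard pop × age-specific rate ÷ 10,000)
= 185,400×66.11/10,000 + 214,400×70.99/10,000 + 253,500×56.68/10,000 + 453,400×45.87/10,000 + 515,200×30.31/10,000 + 426,900×14.98/10,000
= 1225.68 + 1522.03 + 1436.84 + 2079.75 + 1561.57 + 639.50 = 8465.36.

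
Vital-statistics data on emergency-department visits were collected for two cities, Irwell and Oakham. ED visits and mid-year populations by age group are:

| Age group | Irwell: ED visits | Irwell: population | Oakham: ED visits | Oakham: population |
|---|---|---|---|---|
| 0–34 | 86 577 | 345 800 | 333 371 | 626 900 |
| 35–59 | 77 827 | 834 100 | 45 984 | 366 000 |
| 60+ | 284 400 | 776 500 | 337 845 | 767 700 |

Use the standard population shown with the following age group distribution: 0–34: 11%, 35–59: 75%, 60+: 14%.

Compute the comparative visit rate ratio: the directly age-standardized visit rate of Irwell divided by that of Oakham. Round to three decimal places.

Age-specific rates per 1 000 for Irwell: 250.367, 93.307, 366.259.
For Oakham: 531.777, 125.639, 440.074.
Standard weights: 0.11, 0.75, 0.14.
Irwell: 0.1100×250.367 + 0.7500×93.307 + 0.1400×366.259 = 148.7966 per 1 000.
Oakham: 0.1100×531.777 + 0.7500×125.639 + 0.1400×440.074 = 214.3354 per 1 000.
Ratio = 148.7966 ÷ 214.3354 = 0.69422.

0.694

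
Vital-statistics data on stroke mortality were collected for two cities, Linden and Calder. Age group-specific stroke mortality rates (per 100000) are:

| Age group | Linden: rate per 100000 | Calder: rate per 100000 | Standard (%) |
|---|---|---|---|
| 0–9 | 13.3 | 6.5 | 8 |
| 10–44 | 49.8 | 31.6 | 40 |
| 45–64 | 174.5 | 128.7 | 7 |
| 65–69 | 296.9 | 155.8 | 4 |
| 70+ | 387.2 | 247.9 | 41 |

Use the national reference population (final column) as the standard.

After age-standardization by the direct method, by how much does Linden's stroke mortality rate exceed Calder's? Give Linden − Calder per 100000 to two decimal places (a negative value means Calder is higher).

73.79

Standard weights: 0.08, 0.40, 0.07, 0.04, 0.41.
Linden: 0.0800×13.3 + 0.4000×49.8 + 0.0700×174.5 + 0.0400×296.9 + 0.4100×387.2 = 203.8270 per 100000.
Calder: 0.0800×6.5 + 0.4000×31.6 + 0.0700×128.7 + 0.0400×155.8 + 0.4100×247.9 = 130.0400 per 100000.
Difference = 203.8270 − 130.0400 = 73.7870.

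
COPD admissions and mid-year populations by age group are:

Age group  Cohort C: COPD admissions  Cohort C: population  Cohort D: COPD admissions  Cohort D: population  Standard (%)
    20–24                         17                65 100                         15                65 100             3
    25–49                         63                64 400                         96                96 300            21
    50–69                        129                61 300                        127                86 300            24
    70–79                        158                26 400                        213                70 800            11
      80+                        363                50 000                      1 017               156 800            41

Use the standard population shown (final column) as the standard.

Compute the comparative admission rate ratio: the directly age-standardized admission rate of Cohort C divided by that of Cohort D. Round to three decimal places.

Age-specific rates per 10 000 for Cohort C: 2.61, 9.78, 21.04, 59.85, 72.60.
For Cohort D: 2.30, 9.97, 14.72, 30.08, 64.86.
Standard weights: 0.03, 0.21, 0.24, 0.11, 0.41.
Cohort C: 0.0300×2.61 + 0.2100×9.78 + 0.2400×21.04 + 0.1100×59.85 + 0.4100×72.60 = 43.5326 per 10 000.
Cohort D: 0.0300×2.30 + 0.2100×9.97 + 0.2400×14.72 + 0.1100×30.08 + 0.4100×64.86 = 35.5962 per 10 000.
Ratio = 43.5326 ÷ 35.5962 = 1.22295.

1.223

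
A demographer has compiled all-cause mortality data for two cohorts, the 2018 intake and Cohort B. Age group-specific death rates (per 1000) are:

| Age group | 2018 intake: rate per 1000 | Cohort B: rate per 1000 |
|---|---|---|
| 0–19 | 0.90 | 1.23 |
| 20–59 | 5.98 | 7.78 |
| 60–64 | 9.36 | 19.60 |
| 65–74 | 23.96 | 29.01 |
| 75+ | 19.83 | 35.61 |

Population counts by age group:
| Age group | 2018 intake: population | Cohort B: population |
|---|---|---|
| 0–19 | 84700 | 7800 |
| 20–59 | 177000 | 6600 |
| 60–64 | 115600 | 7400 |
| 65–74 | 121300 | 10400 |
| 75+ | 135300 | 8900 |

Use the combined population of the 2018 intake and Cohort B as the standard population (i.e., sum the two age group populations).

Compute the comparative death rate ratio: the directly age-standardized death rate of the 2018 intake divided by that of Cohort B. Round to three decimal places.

Combined standard total = 675000; weights = 0.1370, 0.2720, 0.1822, 0.1951, 0.2136.
The 2018 intake: 0.1370×0.90 + 0.2720×5.98 + 0.1822×9.36 + 0.1951×23.96 + 0.2136×19.83 = 12.3666 per 1000.
Cohort B: 0.1370×1.23 + 0.2720×7.78 + 0.1822×19.60 + 0.1951×29.01 + 0.2136×35.61 = 19.1238 per 1000.
Ratio = 12.3666 ÷ 19.1238 = 0.64666.

0.647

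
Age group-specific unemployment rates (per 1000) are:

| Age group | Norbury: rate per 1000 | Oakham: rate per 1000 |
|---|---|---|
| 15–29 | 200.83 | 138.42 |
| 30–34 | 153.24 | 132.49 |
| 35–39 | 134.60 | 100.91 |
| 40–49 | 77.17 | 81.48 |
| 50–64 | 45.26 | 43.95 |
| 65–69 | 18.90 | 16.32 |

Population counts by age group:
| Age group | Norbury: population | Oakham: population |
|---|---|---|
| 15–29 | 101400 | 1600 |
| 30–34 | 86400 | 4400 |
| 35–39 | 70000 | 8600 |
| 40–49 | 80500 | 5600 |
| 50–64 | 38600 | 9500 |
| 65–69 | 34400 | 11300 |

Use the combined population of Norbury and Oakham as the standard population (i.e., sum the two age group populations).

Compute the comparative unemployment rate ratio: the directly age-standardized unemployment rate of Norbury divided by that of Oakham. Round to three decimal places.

Combined standard total = 452300; weights = 0.2277, 0.2008, 0.1738, 0.1904, 0.1063, 0.1010.
Norbury: 0.2277×200.83 + 0.2008×153.24 + 0.1738×134.60 + 0.1904×77.17 + 0.1063×45.26 + 0.1010×18.90 = 121.3007 per 1000.
Oakham: 0.2277×138.42 + 0.2008×132.49 + 0.1738×100.91 + 0.1904×81.48 + 0.1063×43.95 + 0.1010×16.32 = 97.4887 per 1000.
Ratio = 121.3007 ÷ 97.4887 = 1.24425.

1.244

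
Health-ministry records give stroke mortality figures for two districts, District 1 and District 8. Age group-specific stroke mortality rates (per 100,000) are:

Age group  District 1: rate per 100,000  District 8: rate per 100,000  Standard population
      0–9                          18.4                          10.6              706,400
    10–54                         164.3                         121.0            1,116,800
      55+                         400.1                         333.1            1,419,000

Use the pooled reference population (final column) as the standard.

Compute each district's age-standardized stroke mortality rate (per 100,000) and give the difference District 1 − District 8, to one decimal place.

Standard total = 3,242,200; weights = 0.2179, 0.3445, 0.4377.
District 1: 0.2179×18.4 + 0.3445×164.3 + 0.4377×400.1 = 235.7134 per 100,000.
District 8: 0.2179×10.6 + 0.3445×121.0 + 0.4377×333.1 = 189.7753 per 100,000.
Difference = 235.7134 − 189.7753 = 45.9381.

45.9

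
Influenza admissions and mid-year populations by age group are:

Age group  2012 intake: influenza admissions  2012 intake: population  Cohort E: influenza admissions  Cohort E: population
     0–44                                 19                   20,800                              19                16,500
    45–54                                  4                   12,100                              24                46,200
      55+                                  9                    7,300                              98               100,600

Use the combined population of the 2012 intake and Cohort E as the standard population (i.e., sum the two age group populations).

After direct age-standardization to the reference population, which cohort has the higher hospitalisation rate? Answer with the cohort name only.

2012 intake

Age-specific rates per 100,000 for the 2012 intake: 91.35, 33.06, 123.29.
For Cohort E: 115.15, 51.95, 97.42.
Combined standard total = 203,500; weights = 0.1833, 0.2865, 0.5302.
The 2012 intake: 0.1833×91.35 + 0.2865×33.06 + 0.5302×123.29 = 91.5834 per 100,000.
Cohort E: 0.1833×115.15 + 0.2865×51.95 + 0.5302×97.42 = 87.6406 per 100,000.
The crude rates (79.60 vs 86.34) would put Cohort E higher, but that reflects its age composition; once standardized to a common age structure, the 2012 intake has the higher underlying rate.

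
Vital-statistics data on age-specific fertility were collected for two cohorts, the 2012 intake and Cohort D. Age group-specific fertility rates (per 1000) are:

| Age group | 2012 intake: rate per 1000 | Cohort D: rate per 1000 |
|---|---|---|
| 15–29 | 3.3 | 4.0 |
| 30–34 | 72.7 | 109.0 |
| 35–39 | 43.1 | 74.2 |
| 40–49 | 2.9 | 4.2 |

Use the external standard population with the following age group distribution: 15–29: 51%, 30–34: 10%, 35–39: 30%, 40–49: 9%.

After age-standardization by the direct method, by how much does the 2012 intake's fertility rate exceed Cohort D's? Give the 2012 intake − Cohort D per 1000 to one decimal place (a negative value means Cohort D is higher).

Standard weights: 0.51, 0.10, 0.30, 0.09.
The 2012 intake: 0.5100×3.3 + 0.1000×72.7 + 0.3000×43.1 + 0.0900×2.9 = 22.1440 per 1000.
Cohort D: 0.5100×4.0 + 0.1000×109.0 + 0.3000×74.2 + 0.0900×4.2 = 35.5780 per 1000.
Difference = 22.1440 − 35.5780 = -13.4340.

-13.4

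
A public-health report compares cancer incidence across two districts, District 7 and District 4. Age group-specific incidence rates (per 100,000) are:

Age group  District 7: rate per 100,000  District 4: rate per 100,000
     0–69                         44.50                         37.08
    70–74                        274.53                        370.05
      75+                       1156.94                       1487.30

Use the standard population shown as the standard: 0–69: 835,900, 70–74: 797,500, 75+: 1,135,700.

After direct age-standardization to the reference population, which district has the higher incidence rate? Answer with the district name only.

District 4

Standard total = 2,769,100; weights = 0.3019, 0.2880, 0.4101.
District 7: 0.3019×44.50 + 0.2880×274.53 + 0.4101×1156.94 = 566.9972 per 100,000.
District 4: 0.3019×37.08 + 0.2880×370.05 + 0.4101×1487.30 = 727.7587 per 100,000.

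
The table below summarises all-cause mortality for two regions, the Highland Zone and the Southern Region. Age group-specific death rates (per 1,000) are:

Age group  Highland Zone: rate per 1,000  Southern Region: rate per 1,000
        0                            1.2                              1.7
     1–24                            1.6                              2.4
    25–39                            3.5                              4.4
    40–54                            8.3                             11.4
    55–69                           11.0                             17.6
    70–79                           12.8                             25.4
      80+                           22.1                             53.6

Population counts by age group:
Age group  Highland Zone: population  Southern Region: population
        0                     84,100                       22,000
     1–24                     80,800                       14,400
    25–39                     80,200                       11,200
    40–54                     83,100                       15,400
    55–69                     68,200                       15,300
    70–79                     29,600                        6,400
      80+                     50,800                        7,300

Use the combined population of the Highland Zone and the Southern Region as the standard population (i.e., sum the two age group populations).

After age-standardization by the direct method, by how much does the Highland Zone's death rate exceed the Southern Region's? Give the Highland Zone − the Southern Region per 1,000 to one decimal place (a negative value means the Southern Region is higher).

Combined standard total = 568,800; weights = 0.1865, 0.1674, 0.1607, 0.1732, 0.1468, 0.0633, 0.1021.
The Highland Zone: 0.1865×1.2 + 0.1674×1.6 + 0.1607×3.5 + 0.1732×8.3 + 0.1468×11.0 + 0.0633×12.8 + 0.1021×22.1 = 7.1737 per 1,000.
The Southern Region: 0.1865×1.7 + 0.1674×2.4 + 0.1607×4.4 + 0.1732×11.4 + 0.1468×17.6 + 0.0633×25.4 + 0.1021×53.6 = 13.0662 per 1,000.
Difference = 7.1737 − 13.0662 = -5.8925.

-5.9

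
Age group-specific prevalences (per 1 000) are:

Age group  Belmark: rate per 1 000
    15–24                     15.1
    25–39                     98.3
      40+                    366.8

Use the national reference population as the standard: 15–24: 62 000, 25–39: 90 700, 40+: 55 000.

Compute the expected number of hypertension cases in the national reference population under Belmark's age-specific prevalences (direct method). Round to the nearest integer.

Expected hypertension cases = Σ (standard pop × age-specific rate ÷ 1 000)
= 62 000×15.1/1 000 + 90 700×98.3/1 000 + 55 000×366.8/1 000
= 936.20 + 8915.81 + 20174.00 = 30026.01.

30026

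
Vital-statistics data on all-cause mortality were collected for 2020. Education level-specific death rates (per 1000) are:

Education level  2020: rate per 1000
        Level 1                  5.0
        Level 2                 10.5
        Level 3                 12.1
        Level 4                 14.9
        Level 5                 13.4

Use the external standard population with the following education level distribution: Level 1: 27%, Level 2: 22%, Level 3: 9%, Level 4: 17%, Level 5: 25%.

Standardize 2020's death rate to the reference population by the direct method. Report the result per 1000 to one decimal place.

10.6

Standard weights: 0.27, 0.22, 0.09, 0.17, 0.25.
Standardized rate: 0.2700×5.0 + 0.2200×10.5 + 0.0900×12.1 + 0.1700×14.9 + 0.2500×13.4 = 10.6320 per 1000.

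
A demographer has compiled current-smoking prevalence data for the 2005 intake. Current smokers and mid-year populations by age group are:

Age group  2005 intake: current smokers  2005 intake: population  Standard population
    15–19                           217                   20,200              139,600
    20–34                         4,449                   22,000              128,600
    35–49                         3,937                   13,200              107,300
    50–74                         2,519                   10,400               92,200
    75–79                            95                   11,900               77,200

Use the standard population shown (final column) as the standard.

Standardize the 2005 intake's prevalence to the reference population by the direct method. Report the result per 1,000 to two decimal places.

Age-specific rates per 1,000 for the 2005 intake: 10.743, 202.227, 298.258, 242.212, 7.983.
Standard total = 544,900; weights = 0.2562, 0.2360, 0.1969, 0.1692, 0.1417.
Standardized rate: 0.2562×10.743 + 0.2360×202.227 + 0.1969×298.258 + 0.1692×242.212 + 0.1417×7.983 = 151.3256 per 1,000.

151.33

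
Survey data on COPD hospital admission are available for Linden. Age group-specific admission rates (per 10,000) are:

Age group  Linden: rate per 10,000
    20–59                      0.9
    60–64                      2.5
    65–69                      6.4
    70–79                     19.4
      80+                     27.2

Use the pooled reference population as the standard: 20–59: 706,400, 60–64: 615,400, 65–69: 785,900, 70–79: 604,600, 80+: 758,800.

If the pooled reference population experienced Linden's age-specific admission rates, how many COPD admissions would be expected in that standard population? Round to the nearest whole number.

3957

Expected COPD admissions = Σ (standard pop × age-specific rate ÷ 10,000)
= 706,400×0.9/10,000 + 615,400×2.5/10,000 + 785,900×6.4/10,000 + 604,600×19.4/10,000 + 758,800×27.2/10,000
= 63.58 + 153.85 + 502.98 + 1172.92 + 2063.94 = 3957.26.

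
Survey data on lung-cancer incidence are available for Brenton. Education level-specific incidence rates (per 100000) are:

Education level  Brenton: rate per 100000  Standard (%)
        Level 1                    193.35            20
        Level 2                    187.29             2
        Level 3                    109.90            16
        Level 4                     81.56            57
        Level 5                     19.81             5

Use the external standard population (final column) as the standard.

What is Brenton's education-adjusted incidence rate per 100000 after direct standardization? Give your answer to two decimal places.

107.48

Standard weights: 0.20, 0.02, 0.16, 0.57, 0.05.
Standardized rate: 0.2000×193.35 + 0.0200×187.29 + 0.1600×109.90 + 0.5700×81.56 + 0.0500×19.81 = 107.4795 per 100000.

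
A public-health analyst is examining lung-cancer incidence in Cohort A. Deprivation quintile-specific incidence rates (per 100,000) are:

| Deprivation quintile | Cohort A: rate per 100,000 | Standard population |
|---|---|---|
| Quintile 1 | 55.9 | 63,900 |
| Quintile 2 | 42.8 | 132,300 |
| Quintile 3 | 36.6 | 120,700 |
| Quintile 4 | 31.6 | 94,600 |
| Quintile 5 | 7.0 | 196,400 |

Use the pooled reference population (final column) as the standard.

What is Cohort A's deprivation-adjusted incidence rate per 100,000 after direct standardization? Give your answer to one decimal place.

Standard total = 607,900; weights = 0.1051, 0.2176, 0.1986, 0.1556, 0.3231.
Standardized rate: 0.1051×55.9 + 0.2176×42.8 + 0.1986×36.6 + 0.1556×31.6 + 0.3231×7.0 = 29.6368 per 100,000.

29.6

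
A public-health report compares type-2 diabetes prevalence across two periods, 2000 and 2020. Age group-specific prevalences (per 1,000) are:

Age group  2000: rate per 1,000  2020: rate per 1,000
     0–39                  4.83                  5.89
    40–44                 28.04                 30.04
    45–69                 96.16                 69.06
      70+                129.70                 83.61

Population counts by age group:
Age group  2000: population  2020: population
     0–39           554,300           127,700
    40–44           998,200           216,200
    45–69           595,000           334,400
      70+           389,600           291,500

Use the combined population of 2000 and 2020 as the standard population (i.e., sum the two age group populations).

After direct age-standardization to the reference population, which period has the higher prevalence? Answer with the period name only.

Combined standard total = 3,506,900; weights = 0.1945, 0.3463, 0.2650, 0.1942.
2000: 0.1945×4.83 + 0.3463×28.04 + 0.2650×96.16 + 0.1942×129.70 = 61.3236 per 1,000.
2020: 0.1945×5.89 + 0.3463×30.04 + 0.2650×69.06 + 0.1942×83.61 = 46.0888 per 1,000.
The crude rates (54.56 vs 56.42) would put 2020 higher, but that reflects its age composition; once standardized to a common age structure, 2000 has the higher underlying rate.

2000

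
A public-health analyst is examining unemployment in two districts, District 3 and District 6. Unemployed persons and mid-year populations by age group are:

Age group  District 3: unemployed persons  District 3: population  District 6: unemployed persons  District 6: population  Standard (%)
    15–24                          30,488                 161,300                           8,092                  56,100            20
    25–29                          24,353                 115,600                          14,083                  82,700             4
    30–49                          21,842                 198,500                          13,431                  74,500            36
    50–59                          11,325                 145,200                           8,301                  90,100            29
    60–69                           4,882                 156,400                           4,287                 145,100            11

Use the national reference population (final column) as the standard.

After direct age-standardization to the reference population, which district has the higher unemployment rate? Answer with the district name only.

District 6

Age-specific rates per 1,000 for District 3: 189.014, 210.666, 110.035, 77.996, 31.215.
For District 6: 144.242, 170.290, 180.282, 92.131, 29.545.
Standard weights: 0.20, 0.04, 0.36, 0.29, 0.11.
District 3: 0.2000×189.014 + 0.0400×210.666 + 0.3600×110.035 + 0.2900×77.996 + 0.1100×31.215 = 111.8946 per 1,000.
District 6: 0.2000×144.242 + 0.0400×170.290 + 0.3600×180.282 + 0.2900×92.131 + 0.1100×29.545 = 130.5295 per 1,000.
The crude rates (119.55 vs 107.46) would put District 3 higher, but that reflects its age composition; once standardized to a common age structure, District 6 has the higher underlying rate.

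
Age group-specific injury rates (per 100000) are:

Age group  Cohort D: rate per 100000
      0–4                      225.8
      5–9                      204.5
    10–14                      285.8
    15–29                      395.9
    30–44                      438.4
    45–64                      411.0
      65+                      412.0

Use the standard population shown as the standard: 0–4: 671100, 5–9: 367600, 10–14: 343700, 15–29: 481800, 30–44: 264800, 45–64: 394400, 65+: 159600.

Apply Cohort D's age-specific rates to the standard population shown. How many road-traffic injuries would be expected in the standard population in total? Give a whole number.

Expected road-traffic injuries = Σ (standard pop × age-specific rate ÷ 100000)
= 671100×225.8/100000 + 367600×204.5/100000 + 343700×285.8/100000 + 481800×395.9/100000 + 264800×438.4/100000 + 394400×411.0/100000 + 159600×412.0/100000
= 1515.34 + 751.74 + 982.29 + 1907.45 + 1160.88 + 1620.98 + 657.55 = 8596.25.

8596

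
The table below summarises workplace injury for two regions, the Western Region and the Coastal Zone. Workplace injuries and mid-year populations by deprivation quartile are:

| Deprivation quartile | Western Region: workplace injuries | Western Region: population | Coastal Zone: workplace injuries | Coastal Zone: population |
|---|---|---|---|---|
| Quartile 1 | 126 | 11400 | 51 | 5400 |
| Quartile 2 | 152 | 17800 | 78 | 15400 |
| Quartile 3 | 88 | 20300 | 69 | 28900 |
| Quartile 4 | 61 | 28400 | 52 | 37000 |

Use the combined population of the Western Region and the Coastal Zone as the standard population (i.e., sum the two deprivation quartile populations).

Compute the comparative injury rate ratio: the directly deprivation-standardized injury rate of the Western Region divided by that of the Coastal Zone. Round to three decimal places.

Deprivation-specific rates per 10000 for the Western Region: 110.53, 85.39, 43.35, 21.48.
For the Coastal Zone: 94.44, 50.65, 23.88, 14.05.
Combined standard total = 164600; weights = 0.1021, 0.2017, 0.2989, 0.3973.
The Western Region: 0.1021×110.53 + 0.2017×85.39 + 0.2989×43.35 + 0.3973×21.48 = 49.9965 per 10000.
The Coastal Zone: 0.1021×94.44 + 0.2017×50.65 + 0.2989×23.88 + 0.3973×14.05 = 32.5761 per 10000.
Ratio = 49.9965 ÷ 32.5761 = 1.53476.

1.535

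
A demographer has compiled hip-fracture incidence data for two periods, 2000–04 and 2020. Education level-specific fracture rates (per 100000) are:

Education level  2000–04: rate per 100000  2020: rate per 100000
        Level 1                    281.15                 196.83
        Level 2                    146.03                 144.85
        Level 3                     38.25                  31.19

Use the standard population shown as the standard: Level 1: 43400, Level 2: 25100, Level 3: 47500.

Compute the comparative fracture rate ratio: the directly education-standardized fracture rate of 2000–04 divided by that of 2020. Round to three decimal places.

Standard total = 116000; weights = 0.3741, 0.2164, 0.4095.
2000–04: 0.3741×281.15 + 0.2164×146.03 + 0.4095×38.25 = 152.4495 per 100000.
2020: 0.3741×196.83 + 0.2164×144.85 + 0.4095×31.19 = 117.7559 per 100000.
Ratio = 152.4495 ÷ 117.7559 = 1.29462.

1.295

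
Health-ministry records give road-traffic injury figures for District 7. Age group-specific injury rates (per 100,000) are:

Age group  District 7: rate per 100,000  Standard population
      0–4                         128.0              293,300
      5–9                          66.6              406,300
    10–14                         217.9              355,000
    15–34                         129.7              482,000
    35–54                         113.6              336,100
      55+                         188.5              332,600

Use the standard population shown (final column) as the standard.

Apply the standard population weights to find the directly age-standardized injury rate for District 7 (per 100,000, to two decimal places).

138.46

Standard total = 2,205,300; weights = 0.1330, 0.1842, 0.1610, 0.2186, 0.1524, 0.1508.
Standardized rate: 0.1330×128.0 + 0.1842×66.6 + 0.1610×217.9 + 0.2186×129.7 + 0.1524×113.6 + 0.1508×188.5 = 138.4610 per 100,000.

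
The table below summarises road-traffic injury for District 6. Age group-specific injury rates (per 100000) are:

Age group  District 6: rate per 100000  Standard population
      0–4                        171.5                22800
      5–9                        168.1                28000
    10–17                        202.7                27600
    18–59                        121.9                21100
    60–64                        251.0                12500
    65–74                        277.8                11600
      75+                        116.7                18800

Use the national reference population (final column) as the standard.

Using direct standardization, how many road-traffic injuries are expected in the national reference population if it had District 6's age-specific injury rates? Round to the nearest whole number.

Expected road-traffic injuries = Σ (standard pop × age-specific rate ÷ 100000)
= 22800×171.5/100000 + 28000×168.1/100000 + 27600×202.7/100000 + 21100×121.9/100000 + 12500×251.0/100000 + 11600×277.8/100000 + 18800×116.7/100000
= 39.10 + 47.07 + 55.95 + 25.72 + 31.38 + 32.22 + 21.94 = 253.38.

253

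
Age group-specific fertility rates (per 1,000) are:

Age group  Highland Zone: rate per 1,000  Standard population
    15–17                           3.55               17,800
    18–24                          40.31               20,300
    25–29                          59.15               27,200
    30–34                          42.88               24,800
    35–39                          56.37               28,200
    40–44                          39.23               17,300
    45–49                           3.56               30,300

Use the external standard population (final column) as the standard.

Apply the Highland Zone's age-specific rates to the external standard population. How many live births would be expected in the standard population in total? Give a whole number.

5930

Expected live births = Σ (standard pop × age-specific rate ÷ 1,000)
= 17,800×3.55/1,000 + 20,300×40.31/1,000 + 27,200×59.15/1,000 + 24,800×42.88/1,000 + 28,200×56.37/1,000 + 17,300×39.23/1,000 + 30,300×3.56/1,000
= 63.19 + 818.29 + 1608.88 + 1063.42 + 1589.63 + 678.68 + 107.87 = 5929.97.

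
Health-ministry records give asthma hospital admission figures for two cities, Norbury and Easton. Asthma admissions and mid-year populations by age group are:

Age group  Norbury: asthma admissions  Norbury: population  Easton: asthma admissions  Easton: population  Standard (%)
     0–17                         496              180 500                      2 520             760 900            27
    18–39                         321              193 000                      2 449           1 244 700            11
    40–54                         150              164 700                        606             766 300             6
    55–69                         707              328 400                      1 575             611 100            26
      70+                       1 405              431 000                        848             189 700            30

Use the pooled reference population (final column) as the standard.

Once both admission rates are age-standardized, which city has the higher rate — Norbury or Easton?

Easton

Age-specific rates per 10 000 for Norbury: 27.48, 16.63, 9.11, 21.53, 32.60.
For Easton: 33.12, 19.68, 7.91, 25.77, 44.70.
Standard weights: 0.27, 0.11, 0.06, 0.26, 0.30.
Norbury: 0.2700×27.48 + 0.1100×16.63 + 0.0600×9.11 + 0.2600×21.53 + 0.3000×32.60 = 25.1724 per 10 000.
Easton: 0.2700×33.12 + 0.1100×19.68 + 0.0600×7.91 + 0.2600×25.77 + 0.3000×44.70 = 31.6925 per 10 000.
The crude rates (23.73 vs 22.39) would put Norbury higher, but that reflects its age composition; once standardized to a common age structure, Easton has the higher underlying rate.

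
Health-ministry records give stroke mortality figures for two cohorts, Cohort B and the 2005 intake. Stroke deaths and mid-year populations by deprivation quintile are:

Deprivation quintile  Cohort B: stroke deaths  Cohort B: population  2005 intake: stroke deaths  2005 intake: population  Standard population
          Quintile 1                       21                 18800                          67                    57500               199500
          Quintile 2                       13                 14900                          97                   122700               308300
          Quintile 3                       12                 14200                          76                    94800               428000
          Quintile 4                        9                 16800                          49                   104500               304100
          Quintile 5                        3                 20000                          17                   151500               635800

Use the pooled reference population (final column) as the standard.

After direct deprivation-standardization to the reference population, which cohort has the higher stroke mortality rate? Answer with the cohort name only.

Deprivation-specific rates per 100000 for Cohort B: 111.70, 87.25, 84.51, 53.57, 15.00.
For the 2005 intake: 116.52, 79.05, 80.17, 46.89, 11.22.
Standard total = 1875700; weights = 0.1064, 0.1644, 0.2282, 0.1621, 0.3390.
Cohort B: 0.1064×111.70 + 0.1644×87.25 + 0.2282×84.51 + 0.1621×53.57 + 0.3390×15.00 = 59.2740 per 100000.
The 2005 intake: 0.1064×116.52 + 0.1644×79.05 + 0.2282×80.17 + 0.1621×46.89 + 0.3390×11.22 = 55.0858 per 100000.

Cohort B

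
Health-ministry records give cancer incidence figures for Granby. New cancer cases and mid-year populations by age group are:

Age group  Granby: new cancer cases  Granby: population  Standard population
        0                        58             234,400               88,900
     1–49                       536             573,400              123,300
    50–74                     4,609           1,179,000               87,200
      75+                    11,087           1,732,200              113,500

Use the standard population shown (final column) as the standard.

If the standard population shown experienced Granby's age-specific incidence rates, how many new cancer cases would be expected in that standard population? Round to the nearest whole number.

1205

Age-specific rates per 100,000 for Granby: 24.74, 93.48, 390.92, 640.05.
Expected new cancer cases = Σ (standard pop × age-specific rate ÷ 100,000)
= 88,900×24.74/100,000 + 123,300×93.48/100,000 + 87,200×390.92/100,000 + 113,500×640.05/100,000
= 22.00 + 115.26 + 340.89 + 726.46 = 1204.60.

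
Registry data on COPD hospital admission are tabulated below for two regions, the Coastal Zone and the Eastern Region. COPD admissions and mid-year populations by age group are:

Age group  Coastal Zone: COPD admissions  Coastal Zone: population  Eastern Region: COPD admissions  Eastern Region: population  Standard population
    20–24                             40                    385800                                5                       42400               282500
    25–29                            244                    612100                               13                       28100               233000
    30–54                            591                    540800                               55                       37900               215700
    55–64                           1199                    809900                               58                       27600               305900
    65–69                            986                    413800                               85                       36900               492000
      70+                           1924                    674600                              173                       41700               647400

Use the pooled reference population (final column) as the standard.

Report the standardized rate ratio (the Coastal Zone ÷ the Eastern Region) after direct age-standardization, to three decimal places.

0.779

Age-specific rates per 10000 for the Coastal Zone: 1.04, 3.99, 10.93, 14.80, 23.83, 28.52.
For the Eastern Region: 1.18, 4.63, 14.51, 21.01, 23.04, 41.49.
Standard total = 2176500; weights = 0.1298, 0.1071, 0.0991, 0.1405, 0.2261, 0.2975.
The Coastal Zone: 0.1298×1.04 + 0.1071×3.99 + 0.0991×10.93 + 0.1405×14.80 + 0.2261×23.83 + 0.2975×28.52 = 17.5948 per 10000.
The Eastern Region: 0.1298×1.18 + 0.1071×4.63 + 0.0991×14.51 + 0.1405×21.01 + 0.2261×23.04 + 0.2975×41.49 = 22.5874 per 10000.
Ratio = 17.5948 ÷ 22.5874 = 0.77897.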